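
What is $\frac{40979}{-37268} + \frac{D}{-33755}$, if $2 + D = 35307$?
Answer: $- \frac{539798577}{251596268} \approx -2.1455$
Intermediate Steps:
$D = 35305$ ($D = -2 + 35307 = 35305$)
$\frac{40979}{-37268} + \frac{D}{-33755} = \frac{40979}{-37268} + \frac{35305}{-33755} = 40979 \left(- \frac{1}{37268}\right) + 35305 \left(- \frac{1}{33755}\right) = - \frac{40979}{37268} - \frac{7061}{6751} = - \frac{539798577}{251596268}$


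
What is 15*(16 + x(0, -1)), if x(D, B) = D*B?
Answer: 240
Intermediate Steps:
x(D, B) = B*D
15*(16 + x(0, -1)) = 15*(16 - 1*0) = 15*(16 + 0) = 15*16 = 240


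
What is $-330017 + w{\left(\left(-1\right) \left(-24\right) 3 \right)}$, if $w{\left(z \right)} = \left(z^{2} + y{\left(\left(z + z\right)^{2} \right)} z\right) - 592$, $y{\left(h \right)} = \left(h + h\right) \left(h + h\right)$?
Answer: $123834403023$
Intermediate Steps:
$y{\left(h \right)} = 4 h^{2}$ ($y{\left(h \right)} = 2 h 2 h = 4 h^{2}$)
$w{\left(z \right)} = -592 + z^{2} + 64 z^{5}$ ($w{\left(z \right)} = \left(z^{2} + 4 \left(\left(z + z\right)^{2}\right)^{2} z\right) - 592 = \left(z^{2} + 4 \left(\left(2 z\right)^{2}\right)^{2} z\right) - 592 = \left(z^{2} + 4 \left(4 z^{2}\right)^{2} z\right) - 592 = \left(z^{2} + 4 \cdot 16 z^{4} z\right) - 592 = \left(z^{2} + 64 z^{4} z\right) - 592 = \left(z^{2} + 64 z^{5}\right) - 592 = -592 + z^{2} + 64 z^{5}$)
$-330017 + w{\left(\left(-1\right) \left(-24\right) 3 \right)} = -330017 + \left(-592 + \left(\left(-1\right) \left(-24\right) 3\right)^{2} + 64 \left(\left(-1\right) \left(-24\right) 3\right)^{5}\right) = -330017 + \left(-592 + \left(24 \cdot 3\right)^{2} + 64 \left(24 \cdot 3\right)^{5}\right) = -330017 + \left(-592 + 72^{2} + 64 \cdot 72^{5}\right) = -330017 + \left(-592 + 5184 + 64 \cdot 1934917632\right) = -330017 + \left(-592 + 5184 + 123834728448\right) = -330017 + 123834733040 = 123834403023$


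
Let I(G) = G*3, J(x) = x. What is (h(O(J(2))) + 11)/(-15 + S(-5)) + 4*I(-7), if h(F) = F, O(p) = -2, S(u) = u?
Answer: -1689/20 ≈ -84.450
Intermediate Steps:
I(G) = 3*G
(h(O(J(2))) + 11)/(-15 + S(-5)) + 4*I(-7) = (-2 + 11)/(-15 - 5) + 4*(3*(-7)) = 9/(-20) + 4*(-21) = 9*(-1/20) - 84 = -9/20 - 84 = -1689/20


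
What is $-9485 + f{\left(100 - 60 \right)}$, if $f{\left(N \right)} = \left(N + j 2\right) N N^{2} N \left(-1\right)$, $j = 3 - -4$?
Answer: $-138249485$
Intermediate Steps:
$j = 7$ ($j = 3 + 4 = 7$)
$f{\left(N \right)} = - N^{4} \left(14 + N\right)$ ($f{\left(N \right)} = \left(N + 7 \cdot 2\right) N N^{2} N \left(-1\right) = \left(N + 14\right) N^{3} N \left(-1\right) = \left(14 + N\right) N^{3} N \left(-1\right) = N^{3} \left(14 + N\right) N \left(-1\right) = N^{4} \left(14 + N\right) \left(-1\right) = - N^{4} \left(14 + N\right)$)
$-9485 + f{\left(100 - 60 \right)} = -9485 + \left(100 - 60\right)^{4} \left(-14 - \left(100 - 60\right)\right) = -9485 + 40^{4} \left(-14 - 40\right) = -9485 + 2560000 \left(-14 - 40\right) = -9485 + 2560000 \left(-54\right) = -9485 - 138240000 = -138249485$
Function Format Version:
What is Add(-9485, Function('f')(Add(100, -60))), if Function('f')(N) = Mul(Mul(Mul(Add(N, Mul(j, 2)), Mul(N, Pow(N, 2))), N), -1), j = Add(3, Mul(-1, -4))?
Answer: -138249485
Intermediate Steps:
j = 7 (j = Add(3, 4) = 7)
Function('f')(N) = Mul(-1, Pow(N, 4), Add(14, N)) (Function('f')(N) = Mul(Mul(Mul(Add(N, Mul(7, 2)), Mul(N, Pow(N, 2))), N), -1) = Mul(Mul(Mul(Add(N, 14), Pow(N, 3)), N), -1) = Mul(Mul(Mul(Add(14, N), Pow(N, 3)), N), -1) = Mul(Mul(Mul(Pow(N, 3), Add(14, N)), N), -1) = Mul(Mul(Pow(N, 4), Add(14, N)), -1) = Mul(-1, Pow(N, 4), Add(14, N)))
Add(-9485, Function('f')(Add(100, -60))) = Add(-9485, Mul(Pow(Add(100, -60), 4), Add(-14, Mul(-1, Add(100, -60))))) = Add(-9485, Mul(Pow(40, 4), Add(-14, Mul(-1, 40)))) = Add(-9485, Mul(2560000, Add(-14, -40))) = Add(-9485, Mul(2560000, -54)) = Add(-9485, -138240000) = -138249485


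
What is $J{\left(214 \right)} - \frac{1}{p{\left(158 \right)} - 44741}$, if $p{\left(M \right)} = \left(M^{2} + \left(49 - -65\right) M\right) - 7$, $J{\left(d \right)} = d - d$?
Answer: $\frac{1}{1772} \approx 0.00056433$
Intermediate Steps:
$J{\left(d \right)} = 0$
$p{\left(M \right)} = -7 + M^{2} + 114 M$ ($p{\left(M \right)} = \left(M^{2} + \left(49 + 65\right) M\right) - 7 = \left(M^{2} + 114 M\right) - 7 = -7 + M^{2} + 114 M$)
$J{\left(214 \right)} - \frac{1}{p{\left(158 \right)} - 44741} = 0 - \frac{1}{\left(-7 + 158^{2} + 114 \cdot 158\right) - 44741} = 0 - \frac{1}{\left(-7 + 24964 + 18012\right) - 44741} = 0 - \frac{1}{42969 - 44741} = 0 - \frac{1}{-1772} = 0 - - \frac{1}{1772} = 0 + \frac{1}{1772} = \frac{1}{1772}$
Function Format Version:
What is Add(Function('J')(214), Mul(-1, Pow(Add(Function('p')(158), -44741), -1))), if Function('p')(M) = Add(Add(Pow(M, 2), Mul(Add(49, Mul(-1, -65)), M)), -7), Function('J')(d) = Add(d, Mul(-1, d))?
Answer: Rational(1, 1772) ≈ 0.00056433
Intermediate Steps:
Function('J')(d) = 0
Function('p')(M) = Add(-7, Pow(M, 2), Mul(114, M)) (Function('p')(M) = Add(Add(Pow(M, 2), Mul(Add(49, 65), M)), -7) = Add(Add(Pow(M, 2), Mul(114, M)), -7) = Add(-7, Pow(M, 2), Mul(114, M)))
Add(Function('J')(214), Mul(-1, Pow(Add(Function('p')(158), -44741), -1))) = Add(0, Mul(-1, Pow(Add(Add(-7, Pow(158, 2), Mul(114, 158)), -44741), -1))) = Add(0, Mul(-1, Pow(Add(Add(-7, 24964, 18012), -44741), -1))) = Add(0, Mul(-1, Pow(Add(42969, -44741), -1))) = Add(0, Mul(-1, Pow(-1772, -1))) = Add(0, Mul(-1, Rational(-1, 1772))) = Add(0, Rational(1, 1772)) = Rational(1, 1772)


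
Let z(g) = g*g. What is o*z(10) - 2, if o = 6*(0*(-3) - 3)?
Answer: -1802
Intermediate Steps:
z(g) = g²
o = -18 (o = 6*(0 - 3) = 6*(-3) = -18)
o*z(10) - 2 = -18*10² - 2 = -18*100 - 2 = -1800 - 2 = -1802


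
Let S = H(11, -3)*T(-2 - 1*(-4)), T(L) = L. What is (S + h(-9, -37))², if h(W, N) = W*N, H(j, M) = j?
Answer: 126025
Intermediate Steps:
h(W, N) = N*W
S = 22 (S = 11*(-2 - 1*(-4)) = 11*(-2 + 4) = 11*2 = 22)
(S + h(-9, -37))² = (22 - 37*(-9))² = (22 + 333)² = 355² = 126025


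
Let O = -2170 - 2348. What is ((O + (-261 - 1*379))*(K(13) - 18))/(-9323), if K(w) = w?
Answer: -25790/9323 ≈ -2.7663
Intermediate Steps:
O = -4518
((O + (-261 - 1*379))*(K(13) - 18))/(-9323) = ((-4518 + (-261 - 1*379))*(13 - 18))/(-9323) = ((-4518 + (-261 - 379))*(-5))*(-1/9323) = ((-4518 - 640)*(-5))*(-1/9323) = -5158*(-5)*(-1/9323) = 25790*(-1/9323) = -25790/9323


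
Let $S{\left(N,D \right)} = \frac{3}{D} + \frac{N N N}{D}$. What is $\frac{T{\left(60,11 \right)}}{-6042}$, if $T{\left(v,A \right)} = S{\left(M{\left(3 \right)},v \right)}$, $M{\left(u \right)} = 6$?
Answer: $- \frac{73}{120840} \approx -0.0006041$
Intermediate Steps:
$S{\left(N,D \right)} = \frac{3}{D} + \frac{N^{3}}{D}$ ($S{\left(N,D \right)} = \frac{3}{D} + \frac{N^{2} N}{D} = \frac{3}{D} + \frac{N^{3}}{D}$)
$T{\left(v,A \right)} = \frac{219}{v}$ ($T{\left(v,A \right)} = \frac{3 + 6^{3}}{v} = \frac{3 + 216}{v} = \frac{1}{v} 219 = \frac{219}{v}$)
$\frac{T{\left(60,11 \right)}}{-6042} = \frac{219 \cdot \frac{1}{60}}{-6042} = 219 \cdot \frac{1}{60} \left(- \frac{1}{6042}\right) = \frac{73}{20} \left(- \frac{1}{6042}\right) = - \frac{73}{120840}$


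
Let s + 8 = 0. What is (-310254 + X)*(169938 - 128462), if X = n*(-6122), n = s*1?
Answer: -10836766328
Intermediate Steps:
s = -8 (s = -8 + 0 = -8)
n = -8 (n = -8*1 = -8)
X = 48976 (X = -8*(-6122) = 48976)
(-310254 + X)*(169938 - 128462) = (-310254 + 48976)*(169938 - 128462) = -261278*41476 = -10836766328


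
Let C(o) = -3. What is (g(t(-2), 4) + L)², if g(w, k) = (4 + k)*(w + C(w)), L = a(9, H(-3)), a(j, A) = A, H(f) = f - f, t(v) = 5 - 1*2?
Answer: 0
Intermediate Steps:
t(v) = 3 (t(v) = 5 - 2 = 3)
H(f) = 0
L = 0
g(w, k) = (-3 + w)*(4 + k) (g(w, k) = (4 + k)*(w - 3) = (4 + k)*(-3 + w) = (-3 + w)*(4 + k))
(g(t(-2), 4) + L)² = ((-12 - 3*4 + 4*3 + 4*3) + 0)² = ((-12 - 12 + 12 + 12) + 0)² = (0 + 0)² = 0² = 0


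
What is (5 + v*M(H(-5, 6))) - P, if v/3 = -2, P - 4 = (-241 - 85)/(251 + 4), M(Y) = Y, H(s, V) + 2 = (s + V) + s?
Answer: 9761/255 ≈ 38.278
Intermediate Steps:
H(s, V) = -2 + V + 2*s (H(s, V) = -2 + ((s + V) + s) = -2 + ((V + s) + s) = -2 + (V + 2*s) = -2 + V + 2*s)
P = 694/255 (P = 4 + (-241 - 85)/(251 + 4) = 4 - 326/255 = 694/255 ≈ 2.7216)
v = -6 (v = 3*(-2) = -6)
(5 + v*M(H(-5, 6))) - P = (5 - 6*(-2 + 6 + 2*(-5))) - 1*694/255 = (5 - 6*(-2 + 6 - 10)) - 694/255 = (5 - 6*(-6)) - 694/255 = (5 + 36) - 694/255 = 41 - 694/255 = 9761/255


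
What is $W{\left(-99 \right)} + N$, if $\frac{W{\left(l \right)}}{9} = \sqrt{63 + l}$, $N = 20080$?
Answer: $20080 + 54 i \approx 20080.0 + 54.0 i$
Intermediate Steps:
$W{\left(l \right)} = 9 \sqrt{63 + l}$
$W{\left(-99 \right)} + N = 9 \sqrt{63 - 99} + 20080 = 9 \sqrt{-36} + 20080 = 9 \cdot 6 i + 20080 = 54 i + 20080 = 20080 + 54 i$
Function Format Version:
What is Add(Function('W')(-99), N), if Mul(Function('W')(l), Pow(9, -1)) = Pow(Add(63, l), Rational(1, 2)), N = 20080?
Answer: Add(20080, Mul(54, I)) ≈ Add(20080., Mul(54.000, I))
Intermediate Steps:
Function('W')(l) = Mul(9, Pow(Add(63, l), Rational(1, 2)))
Add(Function('W')(-99), N) = Add(Mul(9, Pow(Add(63, -99), Rational(1, 2))), 20080) = Add(Mul(9, Pow(-36, Rational(1, 2))), 20080) = Add(Mul(9, Mul(6, I)), 20080) = Add(Mul(54, I), 20080) = Add(20080, Mul(54, I))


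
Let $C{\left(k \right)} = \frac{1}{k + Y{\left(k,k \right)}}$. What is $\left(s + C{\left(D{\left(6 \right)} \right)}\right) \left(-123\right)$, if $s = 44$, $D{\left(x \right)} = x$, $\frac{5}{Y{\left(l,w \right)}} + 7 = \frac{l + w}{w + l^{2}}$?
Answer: $- \frac{1342545}{247} \approx -5435.4$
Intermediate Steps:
$Y{\left(l,w \right)} = \frac{5}{-7 + \frac{l + w}{w + l^{2}}}$
$C{\left(k \right)} = \frac{1}{k + \frac{5 \left(- k - k^{2}\right)}{5 k + 7 k^{2}}}$ ($C{\left(k \right)} = \frac{1}{k + \frac{5 \left(- k - k^{2}\right)}{- k + 6 k + 7 k^{2}}} = \frac{1}{k + \frac{5 \left(- k - k^{2}\right)}{5 k + 7 k^{2}}}$)
$\left(s + C{\left(D{\left(6 \right)} \right)}\right) \left(-123\right) = \left(44 + \frac{5 + 7 \cdot 6}{-5 + 7 \cdot 6^{2}}\right) \left(-123\right) = \left(44 + \frac{5 + 42}{-5 + 7 \cdot 36}\right) \left(-123\right) = \left(44 + \frac{1}{-5 + 252} \cdot 47\right) \left(-123\right) = \left(44 + \frac{1}{247} \cdot 47\right) \left(-123\right) = \left(44 + \frac{47}{247}\right) \left(-123\right) = \frac{10915}{247} \left(-123\right) = - \frac{1342545}{247}$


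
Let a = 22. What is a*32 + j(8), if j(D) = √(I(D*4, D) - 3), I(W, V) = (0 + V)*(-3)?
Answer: 704 + 3*I*√3 ≈ 704.0 + 5.1962*I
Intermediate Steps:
I(W, V) = -3*V (I(W, V) = V*(-3) = -3*V)
j(D) = √(-3 - 3*D) (j(D) = √(-3*D - 3) = √(-3 - 3*D))
a*32 + j(8) = 22*32 + √(-3 - 3*8) = 704 + √(-3 - 24) = 704 + √(-27) = 704 + 3*I*√3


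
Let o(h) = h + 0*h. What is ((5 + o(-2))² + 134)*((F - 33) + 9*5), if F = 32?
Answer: 6292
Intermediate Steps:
o(h) = h (o(h) = h + 0 = h)
((5 + o(-2))² + 134)*((F - 33) + 9*5) = ((5 - 2)² + 134)*((32 - 33) + 9*5) = (3² + 134)*(-1 + 45) = (9 + 134)*44 = 143*44 = 6292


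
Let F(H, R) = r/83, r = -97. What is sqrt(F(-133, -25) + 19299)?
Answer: 2*sqrt(33235690)/83 ≈ 138.92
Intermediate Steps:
F(H, R) = -97/83
sqrt(F(-133, -25) + 19299) = sqrt(-97/83 + 19299) = sqrt(1601720/83) = 2*sqrt(33235690)/83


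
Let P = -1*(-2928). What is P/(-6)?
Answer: -488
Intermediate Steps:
P = 2928
P/(-6) = 2928/(-6) = -⅙*2928 = -488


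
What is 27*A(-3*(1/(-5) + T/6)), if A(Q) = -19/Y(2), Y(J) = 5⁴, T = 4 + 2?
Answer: -513/625 ≈ -0.82080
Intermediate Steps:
T = 6
Y(J) = 625
A(Q) = -19/625
27*A(-3*(1/(-5) + T/6)) = 27*(-19/625) = -513/625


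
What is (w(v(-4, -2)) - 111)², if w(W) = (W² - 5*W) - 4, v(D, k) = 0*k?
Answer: 13225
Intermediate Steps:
v(D, k) = 0
w(W) = -4 + W² - 5*W
(w(v(-4, -2)) - 111)² = ((-4 + 0² - 5*0) - 111)² = ((-4 + 0 + 0) - 111)² = (-4 - 111)² = (-115)² = 13225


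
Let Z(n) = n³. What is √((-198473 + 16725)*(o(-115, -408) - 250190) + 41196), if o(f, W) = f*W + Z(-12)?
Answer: 10*√372580177 ≈ 1.9302e+5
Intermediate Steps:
o(f, W) = -1728 + W*f (o(f, W) = f*W + (-12)³ = W*f - 1728 = -1728 + W*f)
√((-198473 + 16725)*(o(-115, -408) - 250190) + 41196) = √((-198473 + 16725)*((-1728 - 408*(-115)) - 250190) + 41196) = √(-181748*((-1728 + 46920) - 250190) + 41196) = √(-181748*(45192 - 250190) + 41196) = √(-181748*(-204998) + 41196) = √(37257976504 + 41196) = √37258017700 = 10*√372580177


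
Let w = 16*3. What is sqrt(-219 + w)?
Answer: 3*I*sqrt(19) ≈ 13.077*I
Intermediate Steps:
w = 48
sqrt(-219 + w) = sqrt(-219 + 48) = sqrt(-171) = 3*I*sqrt(19)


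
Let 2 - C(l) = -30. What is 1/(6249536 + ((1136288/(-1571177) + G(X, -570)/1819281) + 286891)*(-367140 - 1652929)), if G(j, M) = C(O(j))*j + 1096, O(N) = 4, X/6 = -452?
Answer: -2858412463737/1656540948457467741553415 ≈ -1.7255e-12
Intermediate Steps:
X = -2712 (X = 6*(-452) = -2712)
C(l) = 32 (C(l) = 2 - 1*(-30) = 2 + 30 = 32)
G(j, M) = 1096 + 32*j (G(j, M) = 32*j + 1096 = 1096 + 32*j)
1/(6249536 + ((1136288/(-1571177) + G(X, -570)/1819281) + 286891)*(-367140 - 1652929)) = 1/(6249536 + ((1136288/(-1571177) + (1096 + 32*(-2712))/1819281) + 286891)*(-367140 - 1652929)) = 1/(6249536 + ((1136288*(-1/1571177) + (1096 - 86784)*(1/1819281)) + 286891)*(-2020069)) = 1/(6249536 + ((-1136288/1571177 - 85688*1/1819281) + 286891)*(-2020069)) = 1/(6249536 + ((-1136288/1571177 - 85688/1819281) + 286891)*(-2020069)) = 1/(6249536 + (-2201858183704/2858412463737 + 286891)*(-2020069)) = 1/(6249536 + (820050608275787963/2858412463737)*(-2020069)) = 1/(6249536 - 1656558812209062714629447/2858412463737) = 1/(-1656540948457467741553415/2858412463737) = -2858412463737/1656540948457467741553415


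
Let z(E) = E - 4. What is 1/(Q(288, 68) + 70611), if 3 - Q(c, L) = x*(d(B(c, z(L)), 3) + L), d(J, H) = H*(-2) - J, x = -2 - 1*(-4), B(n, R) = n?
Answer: 1/71066 ≈ 1.4071e-5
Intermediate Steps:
z(E) = -4 + E
x = 2 (x = -2 + 4 = 2)
d(J, H) = -J - 2*H (d(J, H) = -2*H - J = -J - 2*H)
Q(c, L) = 15 - 2*L + 2*c (Q(c, L) = 3 - 2*((-c - 2*3) + L) = 3 - 2*((-c - 6) + L) = 3 - 2*((-6 - c) + L) = 3 - 2*(-6 + L - c) = 3 - (-12 - 2*c + 2*L) = 3 + (12 - 2*L + 2*c) = 15 - 2*L + 2*c)
1/(Q(288, 68) + 70611) = 1/((15 - 2*68 + 2*288) + 70611) = 1/((15 - 136 + 576) + 70611) = 1/(455 + 70611) = 1/71066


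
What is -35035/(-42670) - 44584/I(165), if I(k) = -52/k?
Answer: 15694885151/110942 ≈ 1.4147e+5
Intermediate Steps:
-35035/(-42670) - 44584/I(165) = -35035/(-42670) - 44584/((-52/165)) = -35035*(-1/42670) - 44584/((-52*1/165)) = 7007/8534 - 44584/(-52/165) = 7007/8534 - 44584*(-165/52) = 7007/8534 + 1839090/13 = 15694885151/110942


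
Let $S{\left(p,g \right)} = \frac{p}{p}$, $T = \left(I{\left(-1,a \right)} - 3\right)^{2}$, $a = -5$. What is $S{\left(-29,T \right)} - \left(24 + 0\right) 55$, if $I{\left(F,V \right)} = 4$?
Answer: $-1319$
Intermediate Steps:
$T = 1$ ($T = \left(4 - 3\right)^{2} = 1^{2} = 1$)
$S{\left(p,g \right)} = 1$
$S{\left(-29,T \right)} - \left(24 + 0\right) 55 = 1 - \left(24 + 0\right) 55 = 1 - 24 \cdot 55 = 1 - 1320 = -1319$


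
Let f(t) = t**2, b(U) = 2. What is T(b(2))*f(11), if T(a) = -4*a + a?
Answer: -726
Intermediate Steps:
T(a) = -3*a
T(b(2))*f(11) = -3*2*11**2 = -6*121 = -726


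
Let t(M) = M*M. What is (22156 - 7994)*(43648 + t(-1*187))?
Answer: 1113373954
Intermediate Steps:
t(M) = M²
(22156 - 7994)*(43648 + t(-1*187)) = (22156 - 7994)*(43648 + (-1*187)²) = 14162*(43648 + (-187)²) = 14162*(43648 + 34969) = 14162*78617 = 1113373954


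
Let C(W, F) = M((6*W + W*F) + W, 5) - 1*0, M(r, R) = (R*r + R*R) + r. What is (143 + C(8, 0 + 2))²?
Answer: 360000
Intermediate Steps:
M(r, R) = r + R² + R*r (M(r, R) = (R*r + R²) + r = (R² + R*r) + r = r + R² + R*r)
C(W, F) = 25 + 42*W + 6*F*W (C(W, F) = (((6*W + W*F) + W) + 5² + 5*((6*W + W*F) + W)) - 1*0 = (((6*W + F*W) + W) + 25 + 5*((6*W + F*W) + W)) + 0 = ((7*W + F*W) + 25 + 5*(7*W + F*W)) + 0 = ((7*W + F*W) + 25 + (35*W + 5*F*W)) + 0 = (25 + 42*W + 6*F*W) + 0 = 25 + 42*W + 6*F*W)
(143 + C(8, 0 + 2))² = (143 + (25 + 6*8*(7 + (0 + 2))))² = (143 + (25 + 6*8*(7 + 2)))² = (143 + (25 + 6*8*9))² = (143 + (25 + 432))² = (143 + 457)² = 600² = 360000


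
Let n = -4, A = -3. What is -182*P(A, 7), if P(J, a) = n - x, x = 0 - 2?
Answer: 364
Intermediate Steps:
x = -2
P(J, a) = -2 (P(J, a) = -4 - 1*(-2) = -4 + 2 = -2)
-182*P(A, 7) = -182*(-2) = 364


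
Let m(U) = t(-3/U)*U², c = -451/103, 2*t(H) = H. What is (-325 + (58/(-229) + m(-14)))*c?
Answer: 31422974/23587 ≈ 1332.2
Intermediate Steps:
t(H) = H/2
c = -451/103 (c = -451*1/103 = -451/103 ≈ -4.3786)
m(U) = -3*U/2 (m(U) = ((-3/U)/2)*U² = (-3/(2*U))*U² = -3*U/2)
(-325 + (58/(-229) + m(-14)))*c = (-325 + (58/(-229) - 3/2*(-14)))*(-451/103) = (-325 + (58*(-1/229) + 21))*(-451/103) = (-325 + (-58/229 + 21))*(-451/103) = (-325 + 4751/229)*(-451/103) = -69674/229*(-451/103) = 31422974/23587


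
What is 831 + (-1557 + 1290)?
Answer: 564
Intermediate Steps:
831 + (-1557 + 1290) = 831 - 267 = 564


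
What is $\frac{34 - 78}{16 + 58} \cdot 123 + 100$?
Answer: $\frac{994}{37} \approx 26.865$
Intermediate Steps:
$\frac{34 - 78}{16 + 58} \cdot 123 + 100 = - \frac{44}{74} \cdot 123 + 100 = \left(-44\right) \frac{1}{74} \cdot 123 + 100 = \left(- \frac{22}{37}\right) 123 + 100 = - \frac{2706}{37} + 100 = \frac{994}{37}$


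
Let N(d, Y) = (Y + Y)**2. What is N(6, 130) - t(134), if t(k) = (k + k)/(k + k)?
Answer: 67599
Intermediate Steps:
N(d, Y) = 4*Y**2 (N(d, Y) = (2*Y)**2 = 4*Y**2)
t(k) = 1 (t(k) = (2*k)/((2*k)) = (2*k)*(1/(2*k)) = 1)
N(6, 130) - t(134) = 4*130**2 - 1*1 = 4*16900 - 1 = 67600 - 1 = 67599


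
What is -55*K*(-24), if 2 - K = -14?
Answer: 21120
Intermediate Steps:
K = 16 (K = 2 - 1*(-14) = 2 + 14 = 16)
-55*K*(-24) = -55*16*(-24) = -880*(-24) = 21120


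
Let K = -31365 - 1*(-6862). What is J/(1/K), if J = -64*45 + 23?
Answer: 70005071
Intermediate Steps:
J = -2857 (J = -2880 + 23 = -2857)
K = -24503 (K = -31365 + 6862 = -24503)
J/(1/K) = -2857/(1/(-24503)) = -2857/(-1/24503) = -2857*(-24503) = 70005071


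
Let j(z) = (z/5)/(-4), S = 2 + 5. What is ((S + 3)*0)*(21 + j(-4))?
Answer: 0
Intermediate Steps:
S = 7
j(z) = -z/20 (j(z) = (z*(1/5))*(-1/4) = (z/5)*(-1/4) = -z/20)
((S + 3)*0)*(21 + j(-4)) = ((7 + 3)*0)*(21 - 1/20*(-4)) = (10*0)*(21 + 1/5) = 0*(106/5) = 0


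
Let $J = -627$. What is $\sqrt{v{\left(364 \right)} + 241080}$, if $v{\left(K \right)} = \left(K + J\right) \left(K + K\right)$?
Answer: $4 \sqrt{3101} \approx 222.75$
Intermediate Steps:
$v{\left(K \right)} = 2 K \left(-627 + K\right)$ ($v{\left(K \right)} = \left(K - 627\right) \left(K + K\right) = \left(-627 + K\right) 2 K = 2 K \left(-627 + K\right)$)
$\sqrt{v{\left(364 \right)} + 241080} = \sqrt{2 \cdot 364 \left(-627 + 364\right) + 241080} = \sqrt{2 \cdot 364 \left(-263\right) + 241080} = \sqrt{-191464 + 241080} = \sqrt{49616} = 4 \sqrt{3101}$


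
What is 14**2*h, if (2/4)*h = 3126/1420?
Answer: 306348/355 ≈ 862.95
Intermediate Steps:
h = 1563/355 (h = 2*(3126/1420) = 2*(3126*(1/1420)) = 2*(1563/710) = 1563/355 ≈ 4.4028)
14**2*h = 14**2*(1563/355) = 196*(1563/355) = 306348/355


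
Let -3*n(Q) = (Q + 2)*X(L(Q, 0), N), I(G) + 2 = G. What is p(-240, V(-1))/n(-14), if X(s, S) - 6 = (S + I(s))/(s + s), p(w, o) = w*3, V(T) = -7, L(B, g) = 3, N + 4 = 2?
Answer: -216/7 ≈ -30.857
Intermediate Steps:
N = -2 (N = -4 + 2 = -2)
I(G) = -2 + G
p(w, o) = 3*w
X(s, S) = 6 + (-2 + S + s)/(2*s) (X(s, S) = 6 + (S + (-2 + s))/(s + s) = 6 + (-2 + S + s)/((2*s)) = 6 + (-2 + S + s)*(1/(2*s)) = 6 + (-2 + S + s)/(2*s))
n(Q) = -35/9 - 35*Q/18 (n(Q) = -(Q + 2)*(½)*(-2 - 2 + 13*3)/3/3 = -(2 + Q)*(½)*(⅓)*(-2 - 2 + 39)/3 = -(2 + Q)*(½)*(⅓)*35/3 = -(2 + Q)*35/(3*6) = -(35/3 + 35*Q/6)/3 = -35/9 - 35*Q/18)
p(-240, V(-1))/n(-14) = (3*(-240))/(-35/9 - 35/18*(-14)) = -720/(-35/9 + 245/9) = -720/70/3 = -720*3/70 = -216/7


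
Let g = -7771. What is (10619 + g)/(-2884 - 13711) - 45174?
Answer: -749665378/16595 ≈ -45174.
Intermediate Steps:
(10619 + g)/(-2884 - 13711) - 45174 = (10619 - 7771)/(-2884 - 13711) - 45174 = 2848/(-16595) - 45174 = 2848*(-1/16595) - 45174 = -2848/16595 - 45174 = -749665378/16595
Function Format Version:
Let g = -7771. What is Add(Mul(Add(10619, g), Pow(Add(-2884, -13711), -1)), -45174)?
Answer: Rational(-749665378, 16595) ≈ -45174.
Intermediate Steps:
Add(Mul(Add(10619, g), Pow(Add(-2884, -13711), -1)), -45174) = Add(Mul(Add(10619, -7771), Pow(Add(-2884, -13711), -1)), -45174) = Add(Mul(2848, Pow(-16595, -1)), -45174) = Add(Mul(2848, Rational(-1, 16595)), -45174) = Add(Rational(-2848, 16595), -45174) = Rational(-749665378, 16595)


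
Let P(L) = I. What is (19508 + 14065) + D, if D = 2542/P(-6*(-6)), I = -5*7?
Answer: 1172513/35 ≈ 33500.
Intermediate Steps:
I = -35
P(L) = -35
D = -2542/35 (D = 2542/(-35) = 2542*(-1/35) = -2542/35 ≈ -72.629)
(19508 + 14065) + D = (19508 + 14065) - 2542/35 = 33573 - 2542/35 = 1172513/35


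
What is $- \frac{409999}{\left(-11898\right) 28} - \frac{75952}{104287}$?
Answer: $\frac{17454612625}{34742588328} \approx 0.5024$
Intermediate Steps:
$- \frac{409999}{\left(-11898\right) 28} - \frac{75952}{104287} = - \frac{409999}{-333144} - \frac{75952}{104287} = \left(-409999\right) \left(- \frac{1}{333144}\right) - \frac{75952}{104287} = \frac{409999}{333144} - \frac{75952}{104287} = \frac{17454612625}{34742588328}$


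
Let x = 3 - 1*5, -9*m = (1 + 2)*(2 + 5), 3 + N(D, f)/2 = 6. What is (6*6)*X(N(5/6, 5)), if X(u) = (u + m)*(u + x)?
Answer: 528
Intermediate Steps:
N(D, f) = 6 (N(D, f) = -6 + 2*6 = -6 + 12 = 6)
m = -7/3 (m = -(1 + 2)*(2 + 5)/9 = -7/3 ≈ -2.3333)
x = -2 (x = 3 - 5 = -2)
X(u) = (-2 + u)*(-7/3 + u) (X(u) = (u - 7/3)*(u - 2) = (-7/3 + u)*(-2 + u) = (-2 + u)*(-7/3 + u))
(6*6)*X(N(5/6, 5)) = (6*6)*(14/3 + 6**2 - 13/3*6) = 36*(14/3 + 36 - 26) = 36*(44/3) = 528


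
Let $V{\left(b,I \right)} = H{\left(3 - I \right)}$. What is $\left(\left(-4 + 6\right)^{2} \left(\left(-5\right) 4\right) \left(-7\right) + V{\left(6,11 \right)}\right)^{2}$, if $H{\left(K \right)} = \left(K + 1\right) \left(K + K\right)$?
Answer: $451584$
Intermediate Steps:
$H{\left(K \right)} = 2 K \left(1 + K\right)$ ($H{\left(K \right)} = \left(1 + K\right) 2 K = 2 K \left(1 + K\right)$)
$V{\left(b,I \right)} = 2 \left(3 - I\right) \left(4 - I\right)$ ($V{\left(b,I \right)} = 2 \left(3 - I\right) \left(1 - \left(-3 + I\right)\right) = 2 \left(3 - I\right) \left(4 - I\right)$)
$\left(\left(-4 + 6\right)^{2} \left(\left(-5\right) 4\right) \left(-7\right) + V{\left(6,11 \right)}\right)^{2} = \left(\left(-4 + 6\right)^{2} \left(\left(-5\right) 4\right) \left(-7\right) + 2 \left(-4 + 11\right) \left(-3 + 11\right)\right)^{2} = \left(2^{2} \left(-20\right) \left(-7\right) + 2 \cdot 7 \cdot 8\right)^{2} = \left(4 \left(-20\right) \left(-7\right) + 112\right)^{2} = \left(\left(-80\right) \left(-7\right) + 112\right)^{2} = \left(560 + 112\right)^{2} = 672^{2} = 451584$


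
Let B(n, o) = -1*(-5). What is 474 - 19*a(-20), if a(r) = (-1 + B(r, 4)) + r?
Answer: 778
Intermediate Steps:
B(n, o) = 5
a(r) = 4 + r (a(r) = (-1 + 5) + r = 4 + r)
474 - 19*a(-20) = 474 - 19*(4 - 20) = 474 - 19*(-16) = 474 + 304 = 778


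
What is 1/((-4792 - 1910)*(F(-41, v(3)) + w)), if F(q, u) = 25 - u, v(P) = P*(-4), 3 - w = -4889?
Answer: -1/33034158 ≈ -3.0272e-8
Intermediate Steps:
w = 4892 (w = 3 - 1*(-4889) = 3 + 4889 = 4892)
v(P) = -4*P
1/((-4792 - 1910)*(F(-41, v(3)) + w)) = 1/((-4792 - 1910)*((25 - (-4)*3) + 4892)) = 1/(-6702*((25 - 1*(-12)) + 4892)) = 1/(-6702*((25 + 12) + 4892)) = 1/(-6702*(37 + 4892)) = 1/(-6702*4929) = 1/(-33034158) = -1/33034158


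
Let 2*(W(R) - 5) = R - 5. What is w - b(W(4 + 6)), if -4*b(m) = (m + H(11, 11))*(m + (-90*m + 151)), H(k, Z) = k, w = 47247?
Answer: 717731/16 ≈ 44858.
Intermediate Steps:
W(R) = 5/2 + R/2 (W(R) = 5 + (R - 5)/2 = 5 + (-5 + R)/2 = 5 + (-5/2 + R/2) = 5/2 + R/2)
b(m) = -(11 + m)*(151 - 89*m)/4 (b(m) = -(m + 11)*(m + (-90*m + 151))/4 = -(11 + m)*(m + (151 - 90*m))/4 = -(11 + m)*(151 - 89*m)/4)
w - b(W(4 + 6)) = 47247 - (-1661/4 + 207*(5/2 + (4 + 6)/2) + 89*(5/2 + (4 + 6)/2)²/4) = 47247 - (-1661/4 + 207*(5/2 + (½)*10) + 89*(5/2 + (½)*10)²/4) = 47247 - (-1661/4 + 207*(5/2 + 5) + 89*(5/2 + 5)²/4) = 47247 - (-1661/4 + 207*(15/2) + 89*(15/2)²/4) = 47247 - (-1661/4 + 3105/2 + (89/4)*(225/4)) = 47247 - (-1661/4 + 3105/2 + 20025/16) = 47247 - 1*38221/16 = 47247 - 38221/16 = 717731/16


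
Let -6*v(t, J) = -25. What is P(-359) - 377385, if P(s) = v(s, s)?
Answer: -2264285/6 ≈ -3.7738e+5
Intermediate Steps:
v(t, J) = 25/6 (v(t, J) = -1/6*(-25) = 25/6)
P(s) = 25/6
P(-359) - 377385 = 25/6 - 377385 = -2264285/6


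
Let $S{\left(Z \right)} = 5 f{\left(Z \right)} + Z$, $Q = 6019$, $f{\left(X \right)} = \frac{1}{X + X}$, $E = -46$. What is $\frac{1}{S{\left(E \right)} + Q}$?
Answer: $\frac{92}{549511} \approx 0.00016742$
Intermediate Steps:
$f{\left(X \right)} = \frac{1}{2 X}$
$S{\left(Z \right)} = Z + \frac{5}{2 Z}$ ($S{\left(Z \right)} = 5 \frac{1}{2 Z} + Z = \frac{5}{2 Z} + Z = Z + \frac{5}{2 Z}$)
$\frac{1}{S{\left(E \right)} + Q} = \frac{1}{\left(-46 + \frac{5}{2 \left(-46\right)}\right) + 6019} = \frac{1}{\left(-46 + \frac{5}{2} \left(- \frac{1}{46}\right)\right) + 6019} = \frac{1}{\left(-46 - \frac{5}{92}\right) + 6019} = \frac{1}{- \frac{4237}{92} + 6019} = \frac{1}{\frac{549511}{92}} = \frac{92}{549511}$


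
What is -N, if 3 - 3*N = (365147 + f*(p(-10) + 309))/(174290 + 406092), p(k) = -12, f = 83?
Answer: -675674/870573 ≈ -0.77613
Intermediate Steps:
N = 675674/870573 (N = 1 - (365147 + 83*(-12 + 309))/(3*(174290 + 406092)) = 1 - (365147 + 83*297)/(3*580382) = 1 - (365147 + 24651)/(3*580382) = 1 - 389798/(3*580382) = 1 - ⅓*194899/290191 = 1 - 194899/870573 = 675674/870573 ≈ 0.77613)
-N = -1*675674/870573 = -675674/870573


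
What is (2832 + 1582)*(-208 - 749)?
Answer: -4224198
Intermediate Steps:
(2832 + 1582)*(-208 - 749) = 4414*(-957) = -4224198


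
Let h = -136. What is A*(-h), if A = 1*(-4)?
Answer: -544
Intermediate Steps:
A = -4
A*(-h) = -(-4)*(-136) = -4*136 = -544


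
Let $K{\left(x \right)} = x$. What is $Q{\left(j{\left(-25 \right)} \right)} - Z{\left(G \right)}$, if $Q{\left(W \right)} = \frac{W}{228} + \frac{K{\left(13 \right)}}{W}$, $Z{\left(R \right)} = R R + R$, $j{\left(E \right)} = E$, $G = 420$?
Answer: $- \frac{1007877589}{5700} \approx -1.7682 \cdot 10^{5}$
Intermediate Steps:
$Z{\left(R \right)} = R + R^{2}$ ($Z{\left(R \right)} = R^{2} + R = R + R^{2}$)
$Q{\left(W \right)} = \frac{13}{W} + \frac{W}{228}$ ($Q{\left(W \right)} = \frac{W}{228} + \frac{13}{W} = \frac{13}{W} + \frac{W}{228}$)
$Q{\left(j{\left(-25 \right)} \right)} - Z{\left(G \right)} = \left(\frac{13}{-25} + \frac{1}{228} \left(-25\right)\right) - 420 \left(1 + 420\right) = \left(13 \left(- \frac{1}{25}\right) - \frac{25}{228}\right) - 420 \cdot 421 = \left(- \frac{13}{25} - \frac{25}{228}\right) - 176820 = - \frac{3589}{5700} - 176820 = - \frac{1007877589}{5700}$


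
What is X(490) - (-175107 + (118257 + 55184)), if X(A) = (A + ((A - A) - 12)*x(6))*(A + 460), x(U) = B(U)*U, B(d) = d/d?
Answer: 398766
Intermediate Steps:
B(d) = 1
x(U) = U (x(U) = 1*U = U)
X(A) = (-72 + A)*(460 + A) (X(A) = (A + ((A - A) - 12)*6)*(A + 460) = (A + (0 - 12)*6)*(460 + A) = (A - 12*6)*(460 + A) = (A - 72)*(460 + A) = (-72 + A)*(460 + A))
X(490) - (-175107 + (118257 + 55184)) = (-33120 + 490² + 388*490) - (-175107 + (118257 + 55184)) = (-33120 + 240100 + 190120) - (-175107 + 173441) = 397100 - 1*(-1666) = 397100 + 1666 = 398766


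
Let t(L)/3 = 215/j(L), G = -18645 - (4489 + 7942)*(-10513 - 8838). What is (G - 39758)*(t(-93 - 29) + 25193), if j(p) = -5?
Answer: 6027738558192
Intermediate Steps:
G = 240533636 (G = -18645 - 12431*(-19351) = -18645 - 1*(-240552281) = -18645 + 240552281 = 240533636)
t(L) = -129 (t(L) = 3*(215/(-5)) = 3*(215*(-⅕)) = 3*(-43) = -129)
(G - 39758)*(t(-93 - 29) + 25193) = (240533636 - 39758)*(-129 + 25193) = 240493878*25064 = 6027738558192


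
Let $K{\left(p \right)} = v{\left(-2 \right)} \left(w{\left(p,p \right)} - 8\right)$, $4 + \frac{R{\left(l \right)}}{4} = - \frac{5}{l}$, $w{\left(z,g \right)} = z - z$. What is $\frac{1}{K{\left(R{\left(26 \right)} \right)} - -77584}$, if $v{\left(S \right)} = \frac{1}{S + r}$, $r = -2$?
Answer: $\frac{1}{77586} \approx 1.2889 \cdot 10^{-5}$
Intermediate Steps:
$w{\left(z,g \right)} = 0$
$v{\left(S \right)} = \frac{1}{-2 + S}$ ($v{\left(S \right)} = \frac{1}{S - 2} = \frac{1}{-2 + S}$)
$R{\left(l \right)} = -16 - \frac{20}{l}$ ($R{\left(l \right)} = -16 + 4 \left(- \frac{5}{l}\right) = -16 - \frac{20}{l}$)
$K{\left(p \right)} = 2$ ($K{\left(p \right)} = \frac{0 - 8}{-2 - 2} = \frac{1}{-4} \left(-8\right) = \left(- \frac{1}{4}\right) \left(-8\right) = 2$)
$\frac{1}{K{\left(R{\left(26 \right)} \right)} - -77584} = \frac{1}{2 - -77584} = \frac{1}{2 + 77584} = \frac{1}{77586}$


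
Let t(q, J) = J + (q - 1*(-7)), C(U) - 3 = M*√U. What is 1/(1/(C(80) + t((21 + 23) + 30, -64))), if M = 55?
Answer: 20 + 220*√5 ≈ 511.94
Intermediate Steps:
C(U) = 3 + 55*√U
t(q, J) = 7 + J + q (t(q, J) = J + (q + 7) = J + (7 + q) = 7 + J + q)
1/(1/(C(80) + t((21 + 23) + 30, -64))) = 1/(1/((3 + 55*√80) + (7 - 64 + ((21 + 23) + 30)))) = 1/(1/((3 + 55*(4*√5)) + (7 - 64 + (44 + 30)))) = 1/(1/((3 + 220*√5) + (7 - 64 + 74))) = 1/(1/((3 + 220*√5) + 17)) = 1/(1/(20 + 220*√5)) = 20 + 220*√5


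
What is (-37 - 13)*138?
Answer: -6900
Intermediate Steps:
(-37 - 13)*138 = -50*138 = -6900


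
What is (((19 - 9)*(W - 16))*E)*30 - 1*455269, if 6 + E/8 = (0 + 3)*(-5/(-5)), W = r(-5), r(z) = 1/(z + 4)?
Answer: -332869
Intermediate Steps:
r(z) = 1/(4 + z)
W = -1 (W = 1/(4 - 5) = 1/(-1) = -1)
E = -24 (E = -48 + 8*((0 + 3)*(-5/(-5))) = -48 + 8*(3*(-5*(-1/5))) = -48 + 8*(3*1) = -48 + 8*3 = -48 + 24 = -24)
(((19 - 9)*(W - 16))*E)*30 - 1*455269 = (((19 - 9)*(-1 - 16))*(-24))*30 - 1*455269 = ((10*(-17))*(-24))*30 - 455269 = -170*(-24)*30 - 455269 = 4080*30 - 455269 = 122400 - 455269 = -332869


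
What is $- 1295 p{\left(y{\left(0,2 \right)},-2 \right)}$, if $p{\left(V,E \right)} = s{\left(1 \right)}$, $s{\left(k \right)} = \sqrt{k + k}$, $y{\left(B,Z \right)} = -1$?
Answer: $- 1295 \sqrt{2} \approx -1831.4$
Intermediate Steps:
$s{\left(k \right)} = \sqrt{2} \sqrt{k}$ ($s{\left(k \right)} = \sqrt{2 k} = \sqrt{2} \sqrt{k}$)
$p{\left(V,E \right)} = \sqrt{2}$ ($p{\left(V,E \right)} = \sqrt{2} \sqrt{1} = \sqrt{2} \cdot 1 = \sqrt{2}$)
$- 1295 p{\left(y{\left(0,2 \right)},-2 \right)} = - 1295 \sqrt{2}$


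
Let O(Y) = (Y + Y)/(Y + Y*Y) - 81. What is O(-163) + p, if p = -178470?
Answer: -14462632/81 ≈ -1.7855e+5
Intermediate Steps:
O(Y) = -81 + 2*Y/(Y + Y²) (O(Y) = (2*Y)/(Y + Y²) - 81 = 2*Y/(Y + Y²) - 81 = -81 + 2*Y/(Y + Y²))
O(-163) + p = (-79 - 81*(-163))/(1 - 163) - 178470 = (-79 + 13203)/(-162) - 178470 = -1/162*13124 - 178470 = -6562/81 - 178470 = -14462632/81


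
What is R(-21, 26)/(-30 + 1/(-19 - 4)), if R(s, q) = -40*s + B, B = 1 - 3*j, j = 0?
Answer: -19343/691 ≈ -27.993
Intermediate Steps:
B = 1 (B = 1 - 3*0 = 1 + 0 = 1)
R(s, q) = 1 - 40*s (R(s, q) = -40*s + 1 = 1 - 40*s)
R(-21, 26)/(-30 + 1/(-19 - 4)) = (1 - 40*(-21))/(-30 + 1/(-19 - 4)) = (1 + 840)/(-30 + 1/(-23)) = 841/(-30 - 1/23) = 841/(-691/23) = 841*(-23/691) = -19343/691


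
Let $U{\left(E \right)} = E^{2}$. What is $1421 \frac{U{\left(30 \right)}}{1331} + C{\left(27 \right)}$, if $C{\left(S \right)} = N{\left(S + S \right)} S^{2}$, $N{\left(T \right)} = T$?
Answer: $\frac{53675046}{1331} \approx 40327.0$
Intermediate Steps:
$C{\left(S \right)} = 2 S^{3}$ ($C{\left(S \right)} = \left(S + S\right) S^{2} = 2 S S^{2} = 2 S^{3}$)
$1421 \frac{U{\left(30 \right)}}{1331} + C{\left(27 \right)} = 1421 \frac{30^{2}}{1331} + 2 \cdot 27^{3} = 1421 \cdot 900 \cdot \frac{1}{1331} + 2 \cdot 19683 = 1421 \cdot \frac{900}{1331} + 39366 = \frac{1278900}{1331} + 39366 = \frac{53675046}{1331}$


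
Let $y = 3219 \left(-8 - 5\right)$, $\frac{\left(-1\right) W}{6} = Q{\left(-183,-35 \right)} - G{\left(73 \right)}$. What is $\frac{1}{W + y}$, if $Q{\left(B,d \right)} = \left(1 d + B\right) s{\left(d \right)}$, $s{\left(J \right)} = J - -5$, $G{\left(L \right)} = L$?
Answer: $- \frac{1}{80649} \approx -1.2399 \cdot 10^{-5}$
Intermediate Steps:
$s{\left(J \right)} = 5 + J$ ($s{\left(J \right)} = J + 5 = 5 + J$)
$Q{\left(B,d \right)} = \left(5 + d\right) \left(B + d\right)$ ($Q{\left(B,d \right)} = \left(1 d + B\right) \left(5 + d\right) = \left(d + B\right) \left(5 + d\right) = \left(B + d\right) \left(5 + d\right) = \left(5 + d\right) \left(B + d\right)$)
$W = -38802$ ($W = - 6 \left(\left(5 - 35\right) \left(-183 - 35\right) - 73\right) = - 6 \left(\left(-30\right) \left(-218\right) - 73\right) = - 6 \left(6540 - 73\right) = \left(-6\right) 6467 = -38802$)
$y = -41847$ ($y = 3219 \left(-13\right) = -41847$)
$\frac{1}{W + y} = \frac{1}{-38802 - 41847} = \frac{1}{-80649} = - \frac{1}{80649}$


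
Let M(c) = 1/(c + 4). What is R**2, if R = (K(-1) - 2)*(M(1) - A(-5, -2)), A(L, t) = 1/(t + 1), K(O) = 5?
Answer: 324/25 ≈ 12.960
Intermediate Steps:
A(L, t) = 1/(1 + t)
M(c) = 1/(4 + c)
R = 18/5 (R = (5 - 2)*(1/(4 + 1) - 1/(1 - 2)) = 3*(1/5 - 1/(-1)) = 3*(1/5 - 1*(-1)) = 3*(1/5 + 1) = 3*(6/5) = 18/5 ≈ 3.6000)
R**2 = (18/5)**2 = 324/25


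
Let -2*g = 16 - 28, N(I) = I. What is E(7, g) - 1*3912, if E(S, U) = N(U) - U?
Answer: -3912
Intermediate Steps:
g = 6 (g = -(16 - 28)/2 = -½*(-12) = 6)
E(S, U) = 0 (E(S, U) = U - U = 0)
E(7, g) - 1*3912 = 0 - 1*3912 = 0 - 3912 = -3912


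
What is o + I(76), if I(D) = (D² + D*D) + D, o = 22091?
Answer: 33719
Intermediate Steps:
I(D) = D + 2*D² (I(D) = (D² + D²) + D = 2*D² + D = D + 2*D²)
o + I(76) = 22091 + 76*(1 + 2*76) = 22091 + 76*(1 + 152) = 22091 + 76*153 = 22091 + 11628 = 33719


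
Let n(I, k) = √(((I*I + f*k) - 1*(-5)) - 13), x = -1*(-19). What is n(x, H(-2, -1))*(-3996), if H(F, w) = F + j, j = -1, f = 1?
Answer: -19980*√14 ≈ -74758.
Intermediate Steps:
H(F, w) = -1 + F (H(F, w) = F - 1 = -1 + F)
x = 19
n(I, k) = √(-8 + k + I²) (n(I, k) = √(((I*I + 1*k) - 1*(-5)) - 13) = √(((I² + k) + 5) - 13) = √(((k + I²) + 5) - 13) = √((5 + k + I²) - 13) = √(-8 + k + I²))
n(x, H(-2, -1))*(-3996) = √(-8 + (-1 - 2) + 19²)*(-3996) = √(-8 - 3 + 361)*(-3996) = √350*(-3996) = (5*√14)*(-3996) = -19980*√14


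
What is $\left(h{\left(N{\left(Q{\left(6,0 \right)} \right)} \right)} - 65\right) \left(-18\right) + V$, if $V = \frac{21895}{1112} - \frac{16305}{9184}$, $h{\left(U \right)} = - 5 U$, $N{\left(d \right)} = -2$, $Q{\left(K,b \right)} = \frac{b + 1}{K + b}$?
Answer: $\frac{1286679305}{1276576} \approx 1007.9$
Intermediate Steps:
$Q{\left(K,b \right)} = \frac{1 + b}{K + b}$
$V = \frac{22869065}{1276576}$ ($V = 21895 \cdot \frac{1}{1112} - \frac{16305}{9184} = \frac{21895}{1112} - \frac{16305}{9184} = \frac{22869065}{1276576} \approx 17.914$)
$\left(h{\left(N{\left(Q{\left(6,0 \right)} \right)} \right)} - 65\right) \left(-18\right) + V = \left(\left(-5\right) \left(-2\right) - 65\right) \left(-18\right) + \frac{22869065}{1276576} = \left(10 - 65\right) \left(-18\right) + \frac{22869065}{1276576} = \left(-55\right) \left(-18\right) + \frac{22869065}{1276576} = 990 + \frac{22869065}{1276576} = \frac{1286679305}{1276576}$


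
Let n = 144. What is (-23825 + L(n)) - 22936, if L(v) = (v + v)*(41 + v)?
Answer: 6519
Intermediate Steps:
L(v) = 2*v*(41 + v) (L(v) = (2*v)*(41 + v) = 2*v*(41 + v))
(-23825 + L(n)) - 22936 = (-23825 + 2*144*(41 + 144)) - 22936 = (-23825 + 2*144*185) - 22936 = (-23825 + 53280) - 22936 = 29455 - 22936 = 6519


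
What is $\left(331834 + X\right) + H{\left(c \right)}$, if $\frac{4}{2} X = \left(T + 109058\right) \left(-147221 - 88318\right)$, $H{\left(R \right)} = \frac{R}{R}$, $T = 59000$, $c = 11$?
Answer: $-19791774796$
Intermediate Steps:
$H{\left(R \right)} = 1$
$X = -19792106631$ ($X = \frac{\left(59000 + 109058\right) \left(-147221 - 88318\right)}{2} = \frac{168058 \left(-235539\right)}{2} = \frac{1}{2} \left(-39584213262\right) = -19792106631$)
$\left(331834 + X\right) + H{\left(c \right)} = \left(331834 - 19792106631\right) + 1 = -19791774797 + 1 = -19791774796$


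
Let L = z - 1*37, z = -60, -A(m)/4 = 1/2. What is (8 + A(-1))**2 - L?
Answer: 133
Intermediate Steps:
A(m) = -2 (A(m) = -4/2 = -4*1/2 = -2)
L = -97 (L = -60 - 1*37 = -60 - 37 = -97)
(8 + A(-1))**2 - L = (8 - 2)**2 - 1*(-97) = 6**2 + 97 = 36 + 97 = 133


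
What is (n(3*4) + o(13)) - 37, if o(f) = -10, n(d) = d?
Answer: -35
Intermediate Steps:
(n(3*4) + o(13)) - 37 = (3*4 - 10) - 37 = (12 - 10) - 37 = 2 - 37 = -35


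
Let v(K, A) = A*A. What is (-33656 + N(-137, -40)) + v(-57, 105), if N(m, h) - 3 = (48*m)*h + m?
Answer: 240275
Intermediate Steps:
v(K, A) = A²
N(m, h) = 3 + m + 48*h*m (N(m, h) = 3 + ((48*m)*h + m) = 3 + (48*h*m + m) = 3 + (m + 48*h*m) = 3 + m + 48*h*m)
(-33656 + N(-137, -40)) + v(-57, 105) = (-33656 + (3 - 137 + 48*(-40)*(-137))) + 105² = (-33656 + (3 - 137 + 263040)) + 11025 = (-33656 + 262906) + 11025 = 229250 + 11025 = 240275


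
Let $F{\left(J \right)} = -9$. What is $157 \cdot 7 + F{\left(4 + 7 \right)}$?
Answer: $1090$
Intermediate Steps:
$157 \cdot 7 + F{\left(4 + 7 \right)} = 157 \cdot 7 - 9 = 1099 - 9 = 1090$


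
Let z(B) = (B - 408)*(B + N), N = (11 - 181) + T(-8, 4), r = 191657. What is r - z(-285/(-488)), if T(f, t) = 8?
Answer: 29980793159/238144 ≈ 1.2589e+5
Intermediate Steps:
N = -162 (N = (11 - 181) + 8 = -170 + 8 = -162)
z(B) = (-408 + B)*(-162 + B) (z(B) = (B - 408)*(B - 162) = (-408 + B)*(-162 + B))
r - z(-285/(-488)) = 191657 - (66096 + (-285/(-488))² - (-162450)/(-488)) = 191657 - (66096 + (-285*(-1/488))² - (-162450)*(-1)/488) = 191657 - (66096 + (285/488)² - 570*285/488) = 191657 - (66096 + 81225/238144 - 81225/244) = 191657 - 1*15661171449/238144 = 191657 - 15661171449/238144 = 29980793159/238144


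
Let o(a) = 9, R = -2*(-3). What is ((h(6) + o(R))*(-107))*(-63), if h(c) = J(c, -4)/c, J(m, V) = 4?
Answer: 65163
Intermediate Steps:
R = 6
h(c) = 4/c
((h(6) + o(R))*(-107))*(-63) = ((4/6 + 9)*(-107))*(-63) = ((4*(⅙) + 9)*(-107))*(-63) = ((⅔ + 9)*(-107))*(-63) = ((29/3)*(-107))*(-63) = -3103/3*(-63) = 65163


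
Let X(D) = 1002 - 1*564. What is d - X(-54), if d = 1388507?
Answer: 1388069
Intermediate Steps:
X(D) = 438 (X(D) = 1002 - 564 = 438)
d - X(-54) = 1388507 - 1*438 = 1388507 - 438 = 1388069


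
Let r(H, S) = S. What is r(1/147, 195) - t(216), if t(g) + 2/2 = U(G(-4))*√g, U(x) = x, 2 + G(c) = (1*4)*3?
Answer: 196 - 60*√6 ≈ 49.031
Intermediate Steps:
G(c) = 10 (G(c) = -2 + (1*4)*3 = -2 + 4*3 = -2 + 12 = 10)
t(g) = -1 + 10*√g
r(1/147, 195) - t(216) = 195 - (-1 + 10*√216) = 195 - (-1 + 10*(6*√6)) = 195 - (-1 + 60*√6) = 195 + (1 - 60*√6) = 196 - 60*√6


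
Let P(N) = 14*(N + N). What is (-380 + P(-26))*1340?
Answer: -1484720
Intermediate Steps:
P(N) = 28*N (P(N) = 14*(2*N) = 28*N)
(-380 + P(-26))*1340 = (-380 + 28*(-26))*1340 = (-380 - 728)*1340 = -1108*1340 = -1484720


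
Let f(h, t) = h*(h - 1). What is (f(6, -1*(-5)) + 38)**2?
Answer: 4624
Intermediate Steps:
f(h, t) = h*(-1 + h)
(f(6, -1*(-5)) + 38)**2 = (6*(-1 + 6) + 38)**2 = (6*5 + 38)**2 = (30 + 38)**2 = 68**2 = 4624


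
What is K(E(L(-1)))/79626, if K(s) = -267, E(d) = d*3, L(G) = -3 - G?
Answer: -89/26542 ≈ -0.0033532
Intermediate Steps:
E(d) = 3*d
K(E(L(-1)))/79626 = -267/79626 = -267*1/79626 = -89/26542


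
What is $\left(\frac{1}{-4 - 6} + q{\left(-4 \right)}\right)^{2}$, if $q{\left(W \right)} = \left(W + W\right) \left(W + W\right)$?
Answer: $\frac{408321}{100} \approx 4083.2$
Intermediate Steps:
$q{\left(W \right)} = 4 W^{2}$ ($q{\left(W \right)} = 2 W 2 W = 4 W^{2}$)
$\left(\frac{1}{-4 - 6} + q{\left(-4 \right)}\right)^{2} = \left(\frac{1}{-4 - 6} + 4 \left(-4\right)^{2}\right)^{2} = \left(\frac{1}{-10} + 4 \cdot 16\right)^{2} = \left(- \frac{1}{10} + 64\right)^{2} = \left(\frac{639}{10}\right)^{2} = \frac{408321}{100}$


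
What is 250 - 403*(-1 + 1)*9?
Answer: 250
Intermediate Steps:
250 - 403*(-1 + 1)*9 = 250 - 0*9 = 250 - 403*0 = 250 + 0 = 250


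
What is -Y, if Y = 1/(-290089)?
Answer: 1/290089 ≈ 3.4472e-6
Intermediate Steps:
Y = -1/290089 ≈ -3.4472e-6
-Y = -1*(-1/290089) = 1/290089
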